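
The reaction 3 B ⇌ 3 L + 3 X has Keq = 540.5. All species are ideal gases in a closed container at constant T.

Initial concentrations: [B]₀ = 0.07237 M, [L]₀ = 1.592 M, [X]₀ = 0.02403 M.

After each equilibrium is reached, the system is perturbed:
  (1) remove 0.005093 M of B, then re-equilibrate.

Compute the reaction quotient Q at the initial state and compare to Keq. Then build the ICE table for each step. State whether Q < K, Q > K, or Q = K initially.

Q₀ = 0.1477 vs Keq = 540.5 ⇒ Q<K, forward
Step 1:
                    B           L           X
  init        0.07237       1.592     0.02403
  Δ          -0.05615     0.05615     0.05615
  eq          0.01622       1.648     0.08018
  solve Keq expr → x = 0.01872; check Q = 540.5
Then remove 0.005093 M of B.
Step 2:
                    B           L           X
  init        0.01113       1.648     0.08018
  Δ          0.004203   -0.004203   -0.004203
  eq          0.01533       1.644     0.07597
  solve Keq expr → x = -0.001401; check Q = 540.5

Q₀ = 0.1477; Q < K (proceeds forward)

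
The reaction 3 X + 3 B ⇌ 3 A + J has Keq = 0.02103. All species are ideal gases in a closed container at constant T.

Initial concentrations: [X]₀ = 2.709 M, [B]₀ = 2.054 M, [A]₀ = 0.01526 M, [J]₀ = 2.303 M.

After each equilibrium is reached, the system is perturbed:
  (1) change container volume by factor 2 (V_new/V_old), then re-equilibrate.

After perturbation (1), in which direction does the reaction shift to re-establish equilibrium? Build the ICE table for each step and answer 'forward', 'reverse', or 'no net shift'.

Direction: reverse

Q₀ = 4.7504e-08 vs Keq = 0.02103 ⇒ Q<K, forward
Step 1:
                   X          B          A          J
  init         2.709      2.054    0.01526      2.303
  Δ          -0.6046    -0.6046     0.6046     0.2015
  eq           2.104      1.449     0.6199      2.505
  solve Keq expr → x = 0.2015; check Q = 0.02103
Then change container volume by factor 2 (V_new/V_old).
Step 2:
                   X          B          A          J
  init         1.052     0.7247       0.31      1.252
  Δ          0.07669    0.07669   -0.07669   -0.02556
  eq           1.129     0.8014     0.2333      1.227
  solve Keq expr → x = -0.02556; check Q = 0.02103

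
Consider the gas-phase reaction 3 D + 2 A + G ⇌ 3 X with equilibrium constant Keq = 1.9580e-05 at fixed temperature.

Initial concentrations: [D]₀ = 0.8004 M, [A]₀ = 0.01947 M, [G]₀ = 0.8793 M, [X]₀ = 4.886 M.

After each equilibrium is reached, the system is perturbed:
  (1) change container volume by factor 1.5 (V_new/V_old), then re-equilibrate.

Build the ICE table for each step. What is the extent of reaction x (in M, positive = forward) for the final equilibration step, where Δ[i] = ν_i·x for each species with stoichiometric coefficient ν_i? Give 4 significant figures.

Q₀ = 6.8245e+05 vs Keq = 1.9580e-05 ⇒ Q>K, reverse
Step 1:
                  D         A         G         X
  init       0.8004   0.01947    0.8793     4.886
  Δ           4.489     2.993     1.496    -4.489
  eq           5.29     3.012     2.376    0.3968
  solve Keq expr → x = -1.496; check Q = 1.9580e-05
Then change container volume by factor 1.5 (V_new/V_old).
Step 2:
                  D         A         G         X
  init        3.526     2.008     1.584    0.2645
  Δ         0.07997   0.05332   0.02666  -0.07997
  eq          3.606     2.062      1.61    0.1846
  solve Keq expr → x = -0.02666; check Q = 1.9580e-05

x = -0.02666 M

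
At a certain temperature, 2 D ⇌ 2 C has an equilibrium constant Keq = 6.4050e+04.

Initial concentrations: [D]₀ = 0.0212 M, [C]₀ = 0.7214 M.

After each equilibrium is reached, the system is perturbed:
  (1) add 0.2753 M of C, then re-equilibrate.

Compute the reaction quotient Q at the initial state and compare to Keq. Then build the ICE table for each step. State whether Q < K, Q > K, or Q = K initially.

Q₀ = 1158 vs Keq = 6.4050e+04 ⇒ Q<K, forward
Step 1:
                  D         C
  init       0.0212    0.7214
  Δ        -0.01828   0.01828
  eq       0.002923    0.7397
  solve Keq expr → x = 0.009139; check Q = 6.4050e+04
Then add 0.2753 M of C.
Step 2:
                  D         C
  init     0.002923     1.015
  Δ        0.001084 -0.001084
  eq       0.004006     1.014
  solve Keq expr → x = -5.4176e-04; check Q = 6.4050e+04

Q₀ = 1158; Q < K (proceeds forward)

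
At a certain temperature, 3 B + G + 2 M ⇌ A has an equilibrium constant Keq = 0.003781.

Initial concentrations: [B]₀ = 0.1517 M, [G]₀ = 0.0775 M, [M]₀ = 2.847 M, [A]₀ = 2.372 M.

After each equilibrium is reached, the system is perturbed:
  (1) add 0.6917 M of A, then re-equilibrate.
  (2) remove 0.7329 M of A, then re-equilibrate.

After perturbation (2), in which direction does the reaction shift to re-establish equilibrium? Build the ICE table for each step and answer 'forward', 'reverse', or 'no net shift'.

Direction: forward

Q₀ = 1082 vs Keq = 0.003781 ⇒ Q>K, reverse
Step 1:
                   B          G          M          A
  init        0.1517     0.0775      2.847      2.372
  Δ            2.582     0.8606      1.721    -0.8606
  eq           2.733     0.9381      4.568      1.511
  solve Keq expr → x = -0.8606; check Q = 0.003781
Then add 0.6917 M of A.
Step 2:
                   B          G          M          A
  init         2.733     0.9381      4.568      2.203
  Δ           0.2045    0.06816     0.1363   -0.06816
  eq           2.938      1.006      4.704      2.135
  solve Keq expr → x = -0.06816; check Q = 0.003781
Then remove 0.7329 M of A.
Step 3:
                   B          G          M          A
  init         2.938      1.006      4.704      1.402
  Δ          -0.2185   -0.07283    -0.1457    0.07283
  eq           2.719     0.9334      4.559      1.475
  solve Keq expr → x = 0.07283; check Q = 0.003781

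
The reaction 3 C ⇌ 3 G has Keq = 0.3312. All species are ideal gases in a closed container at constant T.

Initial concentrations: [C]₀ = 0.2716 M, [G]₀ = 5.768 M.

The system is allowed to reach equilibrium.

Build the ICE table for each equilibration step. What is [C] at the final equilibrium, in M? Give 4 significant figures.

Q₀ = 9578 vs Keq = 0.3312 ⇒ Q>K, reverse
Step 1:
                  C         G
  Initial    0.2716     5.768
  Change      3.298    -3.298
  Equil        3.57      2.47
  solve Keq expr → x = -1.099; check Q = 0.3312

[C]_eq = 3.57 M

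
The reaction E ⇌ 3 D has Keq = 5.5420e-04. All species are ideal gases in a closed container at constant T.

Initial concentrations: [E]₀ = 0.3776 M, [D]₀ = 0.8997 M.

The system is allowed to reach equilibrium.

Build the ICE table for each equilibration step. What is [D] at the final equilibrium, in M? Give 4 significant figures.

Q₀ = 1.929 vs Keq = 5.5420e-04 ⇒ Q>K, reverse
Step 1:
                    E           D
  init         0.3776      0.8997
  Δ            0.2761     -0.8284
  eq           0.6537     0.07129
  solve Keq expr → x = -0.2761; check Q = 5.5420e-04

[D]_eq = 0.07129 M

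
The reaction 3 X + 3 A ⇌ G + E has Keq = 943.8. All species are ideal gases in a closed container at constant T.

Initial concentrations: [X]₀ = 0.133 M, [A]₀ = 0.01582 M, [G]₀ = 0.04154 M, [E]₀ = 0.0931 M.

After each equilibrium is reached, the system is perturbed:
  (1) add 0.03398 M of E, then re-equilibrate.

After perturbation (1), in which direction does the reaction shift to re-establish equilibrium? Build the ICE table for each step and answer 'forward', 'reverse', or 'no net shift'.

Q₀ = 4.1519e+05 vs Keq = 943.8 ⇒ Q>K, reverse
Step 1:
                   X          A          G          E
  init         0.133    0.01582    0.04154     0.0931
  Δ          0.05179    0.05179   -0.01726   -0.01726
  eq          0.1848    0.06761    0.02428    0.07584
  solve Keq expr → x = -0.01726; check Q = 943.8
Then add 0.03398 M of E.
Step 2:
                   X          A          G          E
  init        0.1848    0.06761    0.02428     0.1098
  Δ         0.004863   0.004863  -0.001621  -0.001621
  eq          0.1897    0.07248    0.02265     0.1082
  solve Keq expr → x = -0.001621; check Q = 943.8

Direction: reverse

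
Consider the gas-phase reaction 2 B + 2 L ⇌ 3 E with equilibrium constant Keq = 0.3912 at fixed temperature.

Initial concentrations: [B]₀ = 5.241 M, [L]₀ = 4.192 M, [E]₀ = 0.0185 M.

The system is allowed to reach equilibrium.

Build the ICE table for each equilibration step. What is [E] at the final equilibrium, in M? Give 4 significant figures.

[E]_eq = 2.854 M

Q₀ = 1.3117e-08 vs Keq = 0.3912 ⇒ Q<K, forward
Step 1:
                    B           L           E
  I             5.241       4.192      0.0185
  C            -1.891      -1.891       2.836
  E              3.35       2.301       2.854
  solve Keq expr → x = 0.9453; check Q = 0.3912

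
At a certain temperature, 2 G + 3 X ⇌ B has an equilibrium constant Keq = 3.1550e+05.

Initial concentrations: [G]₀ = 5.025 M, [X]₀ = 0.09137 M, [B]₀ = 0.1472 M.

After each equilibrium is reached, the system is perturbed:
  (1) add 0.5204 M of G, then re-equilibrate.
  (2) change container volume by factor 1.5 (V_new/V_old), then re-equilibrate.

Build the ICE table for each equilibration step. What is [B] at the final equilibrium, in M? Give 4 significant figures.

Q₀ = 7.642 vs Keq = 3.1550e+05 ⇒ Q<K, forward
Step 1:
                    G           X           B
  Initial       5.025     0.09137      0.1472
  Change     -0.05903    -0.08854     0.02951
  Equil         4.966    0.002832      0.1767
  solve Keq expr → x = 0.02951; check Q = 3.1550e+05
Then add 0.5204 M of G.
Step 2:
                    G           X           B
  Initial       5.486    0.002832      0.1767
  Change  -1.2113e-04 -1.8170e-04  6.0565e-05
  Equil         5.486     0.00265      0.1768
  solve Keq expr → x = 6.0565e-05; check Q = 3.1550e+05
Then change container volume by factor 1.5 (V_new/V_old).
Step 3:
                    G           X           B
  Initial       3.658    0.001767      0.1178
  Change   8.4191e-04    0.001263 -4.2096e-04
  Equil         3.658     0.00303      0.1174
  solve Keq expr → x = -4.2096e-04; check Q = 3.1550e+05

[B]_eq = 0.1174 M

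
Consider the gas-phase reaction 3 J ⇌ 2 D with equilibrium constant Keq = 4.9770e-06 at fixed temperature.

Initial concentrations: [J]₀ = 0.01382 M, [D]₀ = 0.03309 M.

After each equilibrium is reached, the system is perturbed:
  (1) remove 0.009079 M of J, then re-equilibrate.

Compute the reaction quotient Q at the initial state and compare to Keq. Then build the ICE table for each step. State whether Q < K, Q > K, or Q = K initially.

Q₀ = 414.8 vs Keq = 4.9770e-06 ⇒ Q>K, reverse
Step 1:
                  J         D
  Initial   0.01382   0.03309
  Change    0.04958  -0.03305
  Equil      0.0634 3.5615e-05
  solve Keq expr → x = -0.01653; check Q = 4.9770e-06
Then remove 0.009079 M of J.
Step 2:
                  J         D
  Initial   0.05432 3.5615e-05
  Change  1.1041e-05 -7.3606e-06
  Equil     0.05433 2.8254e-05
  solve Keq expr → x = -3.6803e-06; check Q = 4.9770e-06

Q₀ = 414.8; Q > K (proceeds reverse)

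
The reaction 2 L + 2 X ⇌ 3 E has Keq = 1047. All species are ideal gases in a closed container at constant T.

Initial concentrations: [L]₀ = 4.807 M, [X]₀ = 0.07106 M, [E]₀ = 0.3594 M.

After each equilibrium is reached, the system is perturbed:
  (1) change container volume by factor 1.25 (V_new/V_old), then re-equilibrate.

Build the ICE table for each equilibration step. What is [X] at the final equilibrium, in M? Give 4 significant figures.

[X]_eq = 0.001835 M

Q₀ = 0.3979 vs Keq = 1047 ⇒ Q<K, forward
Step 1:
                  L         X         E
  init        4.807   0.07106    0.3594
  Δ        -0.06901  -0.06901    0.1035
  eq          4.738  0.002054    0.4629
  solve Keq expr → x = 0.0345; check Q = 1047
Then change container volume by factor 1.25 (V_new/V_old).
Step 2:
                  L         X         E
  init         3.79  0.001643    0.3703
  Δ       1.9175e-04 1.9175e-04 -2.8763e-04
  eq          3.791  0.001835      0.37
  solve Keq expr → x = -9.5877e-05; check Q = 1047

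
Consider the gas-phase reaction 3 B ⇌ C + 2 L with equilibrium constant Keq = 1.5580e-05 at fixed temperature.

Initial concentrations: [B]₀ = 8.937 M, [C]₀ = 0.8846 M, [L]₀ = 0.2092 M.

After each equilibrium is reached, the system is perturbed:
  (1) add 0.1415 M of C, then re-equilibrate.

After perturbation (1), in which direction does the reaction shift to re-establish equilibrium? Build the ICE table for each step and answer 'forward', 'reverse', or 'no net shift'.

Q₀ = 5.4237e-05 vs Keq = 1.5580e-05 ⇒ Q>K, reverse
Step 1:
                    B           C           L
  I             8.937      0.8846      0.2092
  C            0.1371     -0.0457     -0.0914
  E             9.074      0.8389      0.1178
  solve Keq expr → x = -0.0457; check Q = 1.5580e-05
Then add 0.1415 M of C.
Step 2:
                    B           C           L
  I             9.074      0.9804      0.1178
  C           0.01256   -0.004186   -0.008372
  E             9.087      0.9762      0.1094
  solve Keq expr → x = -0.004186; check Q = 1.5580e-05

Direction: reverse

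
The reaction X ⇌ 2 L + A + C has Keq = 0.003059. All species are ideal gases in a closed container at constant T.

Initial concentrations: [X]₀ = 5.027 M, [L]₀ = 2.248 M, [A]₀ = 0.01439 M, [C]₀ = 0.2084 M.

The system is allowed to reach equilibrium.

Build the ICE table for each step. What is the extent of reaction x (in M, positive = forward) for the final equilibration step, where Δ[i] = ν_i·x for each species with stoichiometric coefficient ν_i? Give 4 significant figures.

x = 1.9249e-04 M

Q₀ = 0.003015 vs Keq = 0.003059 ⇒ Q<K, forward
Step 1:
                  X         L         A         C
  init        5.027     2.248   0.01439    0.2084
  Δ       -1.9249e-04 3.8498e-04 1.9249e-04 1.9249e-04
  eq          5.027     2.248   0.01458    0.2086
  solve Keq expr → x = 1.9249e-04; check Q = 0.003059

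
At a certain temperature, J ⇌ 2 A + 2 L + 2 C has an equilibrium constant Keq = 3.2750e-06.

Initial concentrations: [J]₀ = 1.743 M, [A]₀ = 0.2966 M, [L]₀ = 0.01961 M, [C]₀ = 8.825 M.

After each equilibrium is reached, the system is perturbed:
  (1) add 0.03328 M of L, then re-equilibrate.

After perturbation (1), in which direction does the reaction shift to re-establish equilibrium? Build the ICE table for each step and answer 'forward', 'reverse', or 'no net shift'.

Q₀ = 0.001512 vs Keq = 3.2750e-06 ⇒ Q>K, reverse
Step 1:
                   J          A          L          C
  Initial      1.743     0.2966    0.01961      8.825
  Change    0.009316   -0.01863   -0.01863   -0.01863
  Equil        1.752      0.278 9.7863e-04      8.806
  solve Keq expr → x = -0.009316; check Q = 3.2750e-06
Then add 0.03328 M of L.
Step 2:
                   J          A          L          C
  Initial      1.752      0.278    0.03426      8.806
  Change     0.01657   -0.03314   -0.03314   -0.03314
  Equil        1.769     0.2448   0.001121      8.773
  solve Keq expr → x = -0.01657; check Q = 3.2750e-06

Direction: reverse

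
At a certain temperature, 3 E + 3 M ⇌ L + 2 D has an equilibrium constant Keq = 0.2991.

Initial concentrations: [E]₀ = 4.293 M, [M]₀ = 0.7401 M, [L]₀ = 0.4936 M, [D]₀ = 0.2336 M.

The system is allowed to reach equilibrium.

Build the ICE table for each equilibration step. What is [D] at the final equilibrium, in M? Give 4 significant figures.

[D]_eq = 0.5695 M

Q₀ = 8.3978e-04 vs Keq = 0.2991 ⇒ Q<K, forward
Step 1:
                   E          M          L          D
  init         4.293     0.7401     0.4936     0.2336
  Δ          -0.5039    -0.5039      0.168     0.3359
  eq           3.789     0.2362     0.6616     0.5695
  solve Keq expr → x = 0.168; check Q = 0.2991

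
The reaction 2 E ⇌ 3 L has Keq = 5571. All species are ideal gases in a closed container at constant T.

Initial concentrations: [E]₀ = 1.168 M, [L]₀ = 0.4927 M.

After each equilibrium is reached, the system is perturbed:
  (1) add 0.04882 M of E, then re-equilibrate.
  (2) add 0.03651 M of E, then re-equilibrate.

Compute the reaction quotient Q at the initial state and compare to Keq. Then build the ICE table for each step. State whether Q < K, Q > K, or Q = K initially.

Q₀ = 0.08767; Q < K (proceeds forward)

Q₀ = 0.08767 vs Keq = 5571 ⇒ Q<K, forward
Step 1:
                    E           L
  init          1.168      0.4927
  Δ            -1.125       1.687
  eq          0.04312        2.18
  solve Keq expr → x = 0.5624; check Q = 5571
Then add 0.04882 M of E.
Step 2:
                    E           L
  init        0.09194        2.18
  Δ          -0.04672     0.07009
  eq          0.04522        2.25
  solve Keq expr → x = 0.02336; check Q = 5571
Then add 0.03651 M of E.
Step 3:
                    E           L
  init        0.08173        2.25
  Δ          -0.03492     0.05238
  eq          0.04681       2.302
  solve Keq expr → x = 0.01746; check Q = 5571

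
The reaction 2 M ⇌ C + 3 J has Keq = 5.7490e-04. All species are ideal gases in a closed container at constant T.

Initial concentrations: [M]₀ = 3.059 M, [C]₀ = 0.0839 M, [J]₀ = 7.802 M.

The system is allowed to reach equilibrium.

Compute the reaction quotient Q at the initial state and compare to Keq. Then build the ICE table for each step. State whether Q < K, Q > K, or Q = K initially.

Q₀ = 4.258; Q > K (proceeds reverse)

Q₀ = 4.258 vs Keq = 5.7490e-04 ⇒ Q>K, reverse
Step 1:
                   M          C          J
  init         3.059     0.0839      7.802
  Δ           0.1678   -0.08389    -0.2517
  eq           3.227 1.3907e-05       7.55
  solve Keq expr → x = -0.08389; check Q = 5.7490e-04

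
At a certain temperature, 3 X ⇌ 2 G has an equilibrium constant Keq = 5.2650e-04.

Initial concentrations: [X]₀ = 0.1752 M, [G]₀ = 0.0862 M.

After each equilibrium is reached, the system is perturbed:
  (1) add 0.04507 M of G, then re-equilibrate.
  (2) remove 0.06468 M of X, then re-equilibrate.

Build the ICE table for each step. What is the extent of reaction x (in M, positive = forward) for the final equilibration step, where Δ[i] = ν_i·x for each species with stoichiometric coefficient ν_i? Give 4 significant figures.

Q₀ = 1.382 vs Keq = 5.2650e-04 ⇒ Q>K, reverse
Step 1:
                  X         G
  I          0.1752    0.0862
  C          0.1237  -0.08245
  E          0.2989  0.003749
  solve Keq expr → x = -0.04123; check Q = 5.2650e-04
Then add 0.04507 M of G.
Step 2:
                  X         G
  I          0.2989   0.04882
  C         0.06565  -0.04377
  E          0.3645   0.00505
  solve Keq expr → x = -0.02188; check Q = 5.2650e-04
Then remove 0.06468 M of X.
Step 3:
                  X         G
  I          0.2998   0.00505
  C        0.001871 -0.001247
  E          0.3017  0.003803
  solve Keq expr → x = -6.2363e-04; check Q = 5.2650e-04

x = -6.2363e-04 M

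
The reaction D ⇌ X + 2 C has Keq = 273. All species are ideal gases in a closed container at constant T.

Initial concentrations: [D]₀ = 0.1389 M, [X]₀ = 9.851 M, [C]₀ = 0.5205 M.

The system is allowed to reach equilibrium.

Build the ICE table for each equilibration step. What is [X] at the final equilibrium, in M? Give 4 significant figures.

Q₀ = 19.21 vs Keq = 273 ⇒ Q<K, forward
Step 1:
                   D          X          C
  Initial     0.1389      9.851     0.5205
  Change      -0.118      0.118      0.236
  Equil       0.0209      9.969     0.7565
  solve Keq expr → x = 0.118; check Q = 273

[X]_eq = 9.969 M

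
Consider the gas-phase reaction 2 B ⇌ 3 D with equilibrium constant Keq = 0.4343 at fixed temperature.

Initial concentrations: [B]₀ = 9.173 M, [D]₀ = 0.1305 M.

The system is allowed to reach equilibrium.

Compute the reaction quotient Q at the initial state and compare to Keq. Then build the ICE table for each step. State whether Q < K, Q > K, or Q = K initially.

Q₀ = 2.6412e-05; Q < K (proceeds forward)

Q₀ = 2.6412e-05 vs Keq = 0.4343 ⇒ Q<K, forward
Step 1:
                    B           D
  Initial       9.173      0.1305
  Change       -1.822       2.733
  Equil         7.351       2.863
  solve Keq expr → x = 0.9109; check Q = 0.4343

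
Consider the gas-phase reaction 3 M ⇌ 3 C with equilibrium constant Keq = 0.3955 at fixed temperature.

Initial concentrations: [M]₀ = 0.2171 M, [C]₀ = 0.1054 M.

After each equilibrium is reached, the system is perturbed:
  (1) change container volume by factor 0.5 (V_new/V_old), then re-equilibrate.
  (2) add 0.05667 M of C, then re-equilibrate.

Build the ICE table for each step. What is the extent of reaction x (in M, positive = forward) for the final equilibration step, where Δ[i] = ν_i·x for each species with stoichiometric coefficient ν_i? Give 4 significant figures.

x = -0.01089 M

Q₀ = 0.1144 vs Keq = 0.3955 ⇒ Q<K, forward
Step 1:
                  M         C
  Initial    0.2171    0.1054
  Change   -0.03112   0.03112
  Equil       0.186    0.1365
  solve Keq expr → x = 0.01037; check Q = 0.3955
Then change container volume by factor 0.5 (V_new/V_old).
Step 2:
                  M         C
  Initial     0.372     0.273
  Change          0         0
  Equil       0.372     0.273
  solve Keq expr → x = 0; check Q = 0.3955
Then add 0.05667 M of C.
Step 3:
                  M         C
  Initial     0.372    0.3297
  Change    0.03268  -0.03268
  Equil      0.4046     0.297
  solve Keq expr → x = -0.01089; check Q = 0.3955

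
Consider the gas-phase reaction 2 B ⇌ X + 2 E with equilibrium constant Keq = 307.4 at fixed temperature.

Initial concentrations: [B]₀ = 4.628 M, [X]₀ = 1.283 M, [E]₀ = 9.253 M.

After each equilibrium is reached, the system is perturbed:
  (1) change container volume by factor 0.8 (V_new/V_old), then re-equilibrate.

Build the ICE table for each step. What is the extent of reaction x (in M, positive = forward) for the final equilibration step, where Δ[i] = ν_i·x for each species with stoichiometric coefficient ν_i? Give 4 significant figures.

x = -0.0748 M

Q₀ = 5.129 vs Keq = 307.4 ⇒ Q<K, forward
Step 1:
                    B           X           E
  Initial       4.628       1.283       9.253
  Change       -3.385       1.692       3.385
  Equil         1.243       2.975       12.64
  solve Keq expr → x = 1.692; check Q = 307.4
Then change container volume by factor 0.8 (V_new/V_old).
Step 2:
                    B           X           E
  Initial       1.554       3.719        15.8
  Change       0.1496     -0.0748     -0.1496
  Equil         1.704       3.644       15.65
  solve Keq expr → x = -0.0748; check Q = 307.4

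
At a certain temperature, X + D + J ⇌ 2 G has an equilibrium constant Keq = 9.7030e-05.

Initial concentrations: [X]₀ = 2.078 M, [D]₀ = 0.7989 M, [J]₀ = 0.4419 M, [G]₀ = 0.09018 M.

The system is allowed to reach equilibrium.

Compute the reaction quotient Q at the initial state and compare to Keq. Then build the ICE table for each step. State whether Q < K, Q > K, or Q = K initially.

Q₀ = 0.01109 vs Keq = 9.7030e-05 ⇒ Q>K, reverse
Step 1:
                    X           D           J           G
  Initial       2.078      0.7989      0.4419     0.09018
  Change      0.04053     0.04053     0.04053    -0.08106
  Equil         2.119      0.8394      0.4824    0.009124
  solve Keq expr → x = -0.04053; check Q = 9.7030e-05

Q₀ = 0.01109; Q > K (proceeds reverse)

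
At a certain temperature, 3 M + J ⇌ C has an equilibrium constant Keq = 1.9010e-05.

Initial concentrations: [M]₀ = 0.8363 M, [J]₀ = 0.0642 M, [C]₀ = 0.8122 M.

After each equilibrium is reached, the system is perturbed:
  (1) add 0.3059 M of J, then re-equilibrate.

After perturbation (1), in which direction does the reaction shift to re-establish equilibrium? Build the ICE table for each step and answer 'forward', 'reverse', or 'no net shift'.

Q₀ = 21.63 vs Keq = 1.9010e-05 ⇒ Q>K, reverse
Step 1:
                    M           J           C
  Initial      0.8363      0.0642      0.8122
  Change        2.435      0.8116     -0.8116
  Equil         3.271      0.8758  5.8277e-04
  solve Keq expr → x = -0.8116; check Q = 1.9010e-05
Then add 0.3059 M of J.
Step 2:
                    M           J           C
  Initial       3.271       1.182  5.8277e-04
  Change  -6.0892e-04 -2.0297e-04  2.0297e-04
  Equil         3.271       1.182  7.8574e-04
  solve Keq expr → x = 2.0297e-04; check Q = 1.9010e-05

Direction: forward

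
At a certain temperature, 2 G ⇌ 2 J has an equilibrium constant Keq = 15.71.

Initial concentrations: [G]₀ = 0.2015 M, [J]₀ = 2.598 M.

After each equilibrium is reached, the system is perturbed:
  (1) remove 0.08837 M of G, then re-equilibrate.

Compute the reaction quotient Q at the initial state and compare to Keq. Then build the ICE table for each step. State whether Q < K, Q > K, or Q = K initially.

Q₀ = 166.2 vs Keq = 15.71 ⇒ Q>K, reverse
Step 1:
                    G           J
  init         0.2015       2.598
  Δ            0.3625     -0.3625
  eq            0.564       2.235
  solve Keq expr → x = -0.1813; check Q = 15.71
Then remove 0.08837 M of G.
Step 2:
                    G           J
  init         0.4756       2.235
  Δ           0.07057    -0.07057
  eq           0.5462       2.165
  solve Keq expr → x = -0.03528; check Q = 15.71

Q₀ = 166.2; Q > K (proceeds reverse)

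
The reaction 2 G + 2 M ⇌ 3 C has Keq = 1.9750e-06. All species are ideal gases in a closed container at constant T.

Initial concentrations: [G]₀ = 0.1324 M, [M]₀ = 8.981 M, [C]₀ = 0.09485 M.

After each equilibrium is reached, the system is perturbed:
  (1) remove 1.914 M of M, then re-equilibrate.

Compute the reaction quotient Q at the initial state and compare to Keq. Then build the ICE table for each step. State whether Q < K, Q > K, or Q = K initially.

Q₀ = 6.0351e-04; Q > K (proceeds reverse)

Q₀ = 6.0351e-04 vs Keq = 1.9750e-06 ⇒ Q>K, reverse
Step 1:
                  G         M         C
  I          0.1324     8.981   0.09485
  C          0.0515    0.0515  -0.07725
  E          0.1839     9.033    0.0176
  solve Keq expr → x = -0.02575; check Q = 1.9750e-06
Then remove 1.914 M of M.
Step 2:
                  G         M         C
  I          0.1839     7.119    0.0176
  C         0.00166   0.00166 -0.002491
  E          0.1856      7.12   0.01511
  solve Keq expr → x = -8.3021e-04; check Q = 1.9750e-06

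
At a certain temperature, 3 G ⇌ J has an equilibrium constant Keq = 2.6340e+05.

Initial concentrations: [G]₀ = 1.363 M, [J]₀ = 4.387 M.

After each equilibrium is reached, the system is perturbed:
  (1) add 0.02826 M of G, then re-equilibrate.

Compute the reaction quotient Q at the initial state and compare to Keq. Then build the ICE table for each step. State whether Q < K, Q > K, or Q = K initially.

Q₀ = 1.733 vs Keq = 2.6340e+05 ⇒ Q<K, forward
Step 1:
                  G         J
  I           1.363     4.387
  C          -1.337    0.4455
  E         0.02637     4.833
  solve Keq expr → x = 0.4455; check Q = 2.6340e+05
Then add 0.02826 M of G.
Step 2:
                  G         J
  I         0.05463     4.833
  C        -0.02824  0.009414
  E         0.02639     4.842
  solve Keq expr → x = 0.009414; check Q = 2.6340e+05

Q₀ = 1.733; Q < K (proceeds forward)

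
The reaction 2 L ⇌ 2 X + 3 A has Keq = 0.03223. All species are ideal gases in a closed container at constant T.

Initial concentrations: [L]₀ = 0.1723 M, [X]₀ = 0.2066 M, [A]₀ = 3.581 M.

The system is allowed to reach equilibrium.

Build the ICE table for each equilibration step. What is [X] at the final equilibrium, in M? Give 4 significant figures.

Q₀ = 66.02 vs Keq = 0.03223 ⇒ Q>K, reverse
Step 1:
                  L         X         A
  Initial    0.1723    0.2066     3.581
  Change     0.1955   -0.1955   -0.2933
  Equil      0.3678   0.01108     3.288
  solve Keq expr → x = -0.09776; check Q = 0.03223

[X]_eq = 0.01108 M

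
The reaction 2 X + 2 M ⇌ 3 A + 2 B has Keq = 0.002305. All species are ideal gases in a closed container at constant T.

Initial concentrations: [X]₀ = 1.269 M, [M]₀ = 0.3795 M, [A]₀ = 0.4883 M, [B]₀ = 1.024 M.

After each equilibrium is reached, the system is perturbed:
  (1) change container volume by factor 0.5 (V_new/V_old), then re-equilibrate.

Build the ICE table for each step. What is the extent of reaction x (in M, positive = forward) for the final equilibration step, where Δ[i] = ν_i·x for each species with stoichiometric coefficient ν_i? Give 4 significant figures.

x = -0.01679 M

Q₀ = 0.5264 vs Keq = 0.002305 ⇒ Q>K, reverse
Step 1:
                  X         M         A         B
  init        1.269    0.3795    0.4883     1.024
  Δ           0.229     0.229   -0.3436    -0.229
  eq          1.498    0.6085    0.1447     0.795
  solve Keq expr → x = -0.1145; check Q = 0.002305
Then change container volume by factor 0.5 (V_new/V_old).
Step 2:
                  X         M         A         B
  init        2.996     1.217    0.2895      1.59
  Δ         0.03359   0.03359  -0.05038  -0.03359
  eq           3.03     1.251    0.2391     1.556
  solve Keq expr → x = -0.01679; check Q = 0.002305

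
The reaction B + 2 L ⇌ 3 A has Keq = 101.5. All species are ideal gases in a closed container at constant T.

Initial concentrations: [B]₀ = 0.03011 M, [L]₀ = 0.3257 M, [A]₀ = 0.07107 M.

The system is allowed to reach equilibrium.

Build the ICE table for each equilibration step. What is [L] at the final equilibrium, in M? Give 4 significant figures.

Q₀ = 0.1124 vs Keq = 101.5 ⇒ Q<K, forward
Step 1:
                    B           L           A
  I           0.03011      0.3257     0.07107
  C          -0.02955    -0.05909     0.08864
  E        5.6461e-04      0.2666      0.1597
  solve Keq expr → x = 0.02955; check Q = 101.5

[L]_eq = 0.2666 M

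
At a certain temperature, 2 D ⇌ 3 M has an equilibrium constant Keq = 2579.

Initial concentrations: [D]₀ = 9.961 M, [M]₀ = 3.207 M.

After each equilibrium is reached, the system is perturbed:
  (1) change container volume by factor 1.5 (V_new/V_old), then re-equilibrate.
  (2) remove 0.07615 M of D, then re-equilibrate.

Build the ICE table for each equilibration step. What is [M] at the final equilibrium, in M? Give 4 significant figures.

Q₀ = 0.3324 vs Keq = 2579 ⇒ Q<K, forward
Step 1:
                    D           M
  Initial       9.961       3.207
  Change       -8.675       13.01
  Equil         1.286       16.22
  solve Keq expr → x = 4.337; check Q = 2579
Then change container volume by factor 1.5 (V_new/V_old).
Step 2:
                    D           M
  Initial      0.8575       10.81
  Change      -0.1373      0.2059
  Equil        0.7202       11.02
  solve Keq expr → x = 0.06863; check Q = 2579
Then remove 0.07615 M of D.
Step 3:
                    D           M
  Initial      0.6441       11.02
  Change      0.06641    -0.09961
  Equil        0.7105       10.92
  solve Keq expr → x = -0.0332; check Q = 2579

[M]_eq = 10.92 M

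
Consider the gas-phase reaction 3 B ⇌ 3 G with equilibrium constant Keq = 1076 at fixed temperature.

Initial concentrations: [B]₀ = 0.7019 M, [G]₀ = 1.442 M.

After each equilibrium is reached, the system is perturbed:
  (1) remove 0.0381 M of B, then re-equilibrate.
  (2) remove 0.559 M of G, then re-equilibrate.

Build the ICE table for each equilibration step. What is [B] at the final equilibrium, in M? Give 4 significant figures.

[B]_eq = 0.1375 M

Q₀ = 8.671 vs Keq = 1076 ⇒ Q<K, forward
Step 1:
                  B         G
  I          0.7019     1.442
  C         -0.5113    0.5113
  E          0.1906     1.953
  solve Keq expr → x = 0.1704; check Q = 1076
Then remove 0.0381 M of B.
Step 2:
                  B         G
  I          0.1525     1.953
  C         0.03471  -0.03471
  E          0.1872     1.919
  solve Keq expr → x = -0.01157; check Q = 1076
Then remove 0.559 M of G.
Step 3:
                  B         G
  I          0.1872      1.36
  C         -0.0497    0.0497
  E          0.1375     1.409
  solve Keq expr → x = 0.01657; check Q = 1076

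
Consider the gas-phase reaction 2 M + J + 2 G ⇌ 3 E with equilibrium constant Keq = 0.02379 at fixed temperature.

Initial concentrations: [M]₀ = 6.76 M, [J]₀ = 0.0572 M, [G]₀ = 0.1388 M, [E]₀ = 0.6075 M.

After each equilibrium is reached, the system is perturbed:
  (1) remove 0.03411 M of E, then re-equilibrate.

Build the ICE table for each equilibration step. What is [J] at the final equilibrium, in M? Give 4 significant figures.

[J]_eq = 0.1569 M

Q₀ = 4.452 vs Keq = 0.02379 ⇒ Q>K, reverse
Step 1:
                  M         J         G         E
  I            6.76    0.0572    0.1388    0.6075
  C          0.2138    0.1069    0.2138   -0.3207
  E           6.974    0.1641    0.3526    0.2868
  solve Keq expr → x = -0.1069; check Q = 0.02379
Then remove 0.03411 M of E.
Step 2:
                  M         J         G         E
  I           6.974    0.1641    0.3526    0.2527
  C        -0.01445 -0.007227  -0.01445   0.02168
  E           6.959    0.1569    0.3381    0.2744
  solve Keq expr → x = 0.007227; check Q = 0.02379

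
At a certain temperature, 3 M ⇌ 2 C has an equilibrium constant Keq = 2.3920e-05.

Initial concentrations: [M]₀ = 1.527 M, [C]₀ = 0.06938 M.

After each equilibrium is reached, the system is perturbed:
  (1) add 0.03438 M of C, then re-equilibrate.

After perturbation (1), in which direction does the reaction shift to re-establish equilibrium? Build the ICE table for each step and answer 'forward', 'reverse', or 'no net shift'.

Direction: reverse

Q₀ = 0.001352 vs Keq = 2.3920e-05 ⇒ Q>K, reverse
Step 1:
                    M           C
  Initial       1.527     0.06938
  Change        0.089    -0.05933
  Equil         1.616     0.01005
  solve Keq expr → x = -0.02967; check Q = 2.3920e-05
Then add 0.03438 M of C.
Step 2:
                    M           C
  Initial       1.616     0.04443
  Change      0.05085     -0.0339
  Equil         1.667     0.01053
  solve Keq expr → x = -0.01695; check Q = 2.3920e-05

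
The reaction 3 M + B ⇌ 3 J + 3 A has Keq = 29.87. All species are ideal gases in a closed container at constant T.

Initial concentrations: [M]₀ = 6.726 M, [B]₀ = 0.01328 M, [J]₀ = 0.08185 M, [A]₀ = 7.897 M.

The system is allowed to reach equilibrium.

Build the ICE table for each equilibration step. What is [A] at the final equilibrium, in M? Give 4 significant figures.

[A]_eq = 7.937 M

Q₀ = 0.06683 vs Keq = 29.87 ⇒ Q<K, forward
Step 1:
                   M          B          J          A
  Initial      6.726    0.01328    0.08185      7.897
  Change    -0.03954   -0.01318    0.03954    0.03954
  Equil        6.686 1.0014e-04     0.1214      7.937
  solve Keq expr → x = 0.01318; check Q = 29.87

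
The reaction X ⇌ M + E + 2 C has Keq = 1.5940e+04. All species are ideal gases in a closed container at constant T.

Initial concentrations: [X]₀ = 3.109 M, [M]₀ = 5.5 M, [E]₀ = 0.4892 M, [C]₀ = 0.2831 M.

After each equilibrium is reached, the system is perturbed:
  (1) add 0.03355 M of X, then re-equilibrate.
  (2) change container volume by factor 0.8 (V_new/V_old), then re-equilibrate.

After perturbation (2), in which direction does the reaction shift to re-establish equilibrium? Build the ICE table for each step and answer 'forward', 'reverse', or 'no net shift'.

Q₀ = 0.06936 vs Keq = 1.5940e+04 ⇒ Q<K, forward
Step 1:
                  X         M         E         C
  Initial     3.109       5.5    0.4892    0.2831
  Change     -3.033     3.033     3.033     6.066
  Equil     0.07601     8.533     3.522     6.349
  solve Keq expr → x = 3.033; check Q = 1.5940e+04
Then add 0.03355 M of X.
Step 2:
                  X         M         E         C
  Initial    0.1096     8.533     3.522     6.349
  Change   -0.03109   0.03109   0.03109   0.06217
  Equil     0.07847     8.564     3.553     6.411
  solve Keq expr → x = 0.03109; check Q = 1.5940e+04
Then change container volume by factor 0.8 (V_new/V_old).
Step 3:
                  X         M         E         C
  Initial   0.09809     10.71     4.442     8.014
  Change    0.08109  -0.08109  -0.08109   -0.1622
  Equil      0.1792     10.62     4.361     7.852
  solve Keq expr → x = -0.08109; check Q = 1.5940e+04

Direction: reverse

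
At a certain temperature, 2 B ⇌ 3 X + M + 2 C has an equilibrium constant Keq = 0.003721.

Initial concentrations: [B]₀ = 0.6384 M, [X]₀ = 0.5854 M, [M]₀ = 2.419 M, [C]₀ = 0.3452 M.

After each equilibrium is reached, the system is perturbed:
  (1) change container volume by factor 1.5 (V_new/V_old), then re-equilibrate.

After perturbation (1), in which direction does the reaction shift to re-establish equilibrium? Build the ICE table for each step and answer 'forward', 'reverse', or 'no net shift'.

Q₀ = 0.1419 vs Keq = 0.003721 ⇒ Q>K, reverse
Step 1:
                    B           X           M           C
  Initial      0.6384      0.5854       2.419      0.3452
  Change       0.1722     -0.2583    -0.08609     -0.1722
  Equil        0.8106      0.3271       2.333       0.173
  solve Keq expr → x = -0.08609; check Q = 0.003721
Then change container volume by factor 1.5 (V_new/V_old).
Step 2:
                    B           X           M           C
  Initial      0.5404      0.2181       1.555      0.1153
  Change     -0.04395     0.06593     0.02198     0.04395
  Equil        0.4964       0.284       1.577      0.1593
  solve Keq expr → x = 0.02198; check Q = 0.003721

Direction: forward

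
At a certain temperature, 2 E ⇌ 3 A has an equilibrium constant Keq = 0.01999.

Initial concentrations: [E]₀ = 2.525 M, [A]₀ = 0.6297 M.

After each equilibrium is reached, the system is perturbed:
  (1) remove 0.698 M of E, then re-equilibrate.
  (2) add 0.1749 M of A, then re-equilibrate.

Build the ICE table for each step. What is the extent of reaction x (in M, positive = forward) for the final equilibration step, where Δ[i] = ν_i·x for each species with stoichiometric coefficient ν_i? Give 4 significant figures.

x = -0.05322 M

Q₀ = 0.03916 vs Keq = 0.01999 ⇒ Q>K, reverse
Step 1:
                    E           A
  Initial       2.525      0.6297
  Change      0.07748     -0.1162
  Equil         2.602      0.5135
  solve Keq expr → x = -0.03874; check Q = 0.01999
Then remove 0.698 M of E.
Step 2:
                    E           A
  Initial       1.904      0.5135
  Change      0.05865    -0.08798
  Equil         1.963      0.4255
  solve Keq expr → x = -0.02933; check Q = 0.01999
Then add 0.1749 M of A.
Step 3:
                    E           A
  Initial       1.963      0.6004
  Change       0.1064     -0.1597
  Equil          2.07      0.4407
  solve Keq expr → x = -0.05322; check Q = 0.01999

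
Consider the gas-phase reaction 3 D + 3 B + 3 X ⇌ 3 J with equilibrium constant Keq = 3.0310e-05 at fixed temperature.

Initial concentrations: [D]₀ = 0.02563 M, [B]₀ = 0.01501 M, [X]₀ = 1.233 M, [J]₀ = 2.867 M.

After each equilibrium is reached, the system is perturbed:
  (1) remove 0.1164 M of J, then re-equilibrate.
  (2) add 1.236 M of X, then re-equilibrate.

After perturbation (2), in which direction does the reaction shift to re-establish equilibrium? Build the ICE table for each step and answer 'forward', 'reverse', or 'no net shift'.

Direction: forward

Q₀ = 2.2080e+11 vs Keq = 3.0310e-05 ⇒ Q>K, reverse
Step 1:
                    D           B           X           J
  Initial     0.02563     0.01501       1.233       2.867
  Change        2.284       2.284       2.284      -2.284
  Equil          2.31       2.299       3.517      0.5826
  solve Keq expr → x = -0.7615; check Q = 3.0310e-05
Then remove 0.1164 M of J.
Step 2:
                    D           B           X           J
  Initial        2.31       2.299       3.517      0.4662
  Change      -0.0704     -0.0704     -0.0704      0.0704
  Equil          2.24       2.229       3.447      0.5366
  solve Keq expr → x = 0.02347; check Q = 3.0310e-05
Then add 1.236 M of X.
Step 3:
                    D           B           X           J
  Initial        2.24       2.229       4.683      0.5366
  Change      -0.1082     -0.1082     -0.1082      0.1082
  Equil         2.131       2.121       4.575      0.6448
  solve Keq expr → x = 0.03608; check Q = 3.0310e-05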